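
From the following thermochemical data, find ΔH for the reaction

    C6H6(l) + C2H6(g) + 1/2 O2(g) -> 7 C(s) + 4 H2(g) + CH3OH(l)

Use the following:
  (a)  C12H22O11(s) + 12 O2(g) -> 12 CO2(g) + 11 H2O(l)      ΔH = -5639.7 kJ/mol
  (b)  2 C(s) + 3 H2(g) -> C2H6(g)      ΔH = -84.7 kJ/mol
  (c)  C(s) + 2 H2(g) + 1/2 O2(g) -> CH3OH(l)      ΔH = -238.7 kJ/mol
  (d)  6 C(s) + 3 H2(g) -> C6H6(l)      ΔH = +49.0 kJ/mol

(a): not needed (C12H22O11(s) appears nowhere else).
(b) reversed (C2H6(g) must end up as a reactant): +84.7 kJ/mol
(c) as written (CH3OH(l) already on the product side): -238.7 kJ/mol
(d) reversed (reverse to put C6H6(l) on the reactant side): -49.0 kJ/mol
ΔH = (-1)·(-84.7) + (1)·(-238.7) + (-1)·(+49.0) = -203.0 kJ/mol

ΔH = -203.0 kJ/mol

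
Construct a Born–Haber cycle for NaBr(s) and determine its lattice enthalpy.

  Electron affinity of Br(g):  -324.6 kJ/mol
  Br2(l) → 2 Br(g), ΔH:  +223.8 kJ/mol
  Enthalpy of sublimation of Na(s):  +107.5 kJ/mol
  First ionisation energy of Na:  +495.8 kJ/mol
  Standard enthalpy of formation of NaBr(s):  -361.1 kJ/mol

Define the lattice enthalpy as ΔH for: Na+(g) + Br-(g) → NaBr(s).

ΔHf° = 1·ΔHsub + 1·(ΣIE) + 1/2·D(Br2) + 1·EA + U
-361.1 = 1·(+107.5) + 1·(+495.8) + 1/2·(+223.8) + 1·(-324.6) + U
U = -361.1 − (+390.6) = -751.7 kJ/mol

U = -751.7 kJ/mol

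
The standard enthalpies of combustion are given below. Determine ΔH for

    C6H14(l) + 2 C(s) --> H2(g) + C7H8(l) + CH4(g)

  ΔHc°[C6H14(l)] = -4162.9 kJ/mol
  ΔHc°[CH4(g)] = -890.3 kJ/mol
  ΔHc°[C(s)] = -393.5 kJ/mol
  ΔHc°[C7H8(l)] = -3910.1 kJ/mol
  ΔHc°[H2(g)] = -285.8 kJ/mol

ΔH = 136.3 kJ/mol

With combustion enthalpies, reactants minus products:
= [1·(-4162.9) + 2·(-393.5)] − [1·(-285.8) + 1·(-3910.1) + 1·(-890.3)]
= 136.3 kJ/mol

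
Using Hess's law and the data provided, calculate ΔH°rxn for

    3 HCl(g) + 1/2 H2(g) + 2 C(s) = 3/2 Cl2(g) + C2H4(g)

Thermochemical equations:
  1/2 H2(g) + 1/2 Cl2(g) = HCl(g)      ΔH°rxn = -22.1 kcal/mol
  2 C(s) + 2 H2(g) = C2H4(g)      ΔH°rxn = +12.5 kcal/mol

ΔH°rxn = 78.8 kcal/mol

equation 1 reversed and × 3 (reverse to put HCl(g) on the reactant side; scale by 3 for the 3 HCl(g)): (-3)·(-22.1) = +66.3 kcal/mol
equation 2 as written (C2H4(g) already on the product side): +12.5 kcal/mol
Since enthalpy is a state function, ΔH°rxn = (-3)·(-22.1) + (1)·(+12.5) = 78.8 kcal/mol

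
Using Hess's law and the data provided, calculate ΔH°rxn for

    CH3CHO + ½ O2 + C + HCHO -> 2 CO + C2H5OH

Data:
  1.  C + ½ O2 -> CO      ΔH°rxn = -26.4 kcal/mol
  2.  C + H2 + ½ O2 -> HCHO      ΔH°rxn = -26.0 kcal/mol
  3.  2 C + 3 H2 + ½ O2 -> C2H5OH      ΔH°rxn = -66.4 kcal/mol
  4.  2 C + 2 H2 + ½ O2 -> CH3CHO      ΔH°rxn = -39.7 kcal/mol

ΔH°rxn = -53.5 kcal/mol

eq. 1 × 2 (scale by 2 for the 2 CO): (2)·(-26.4) = -52.8 kcal/mol
eq. 2 reversed (HCHO must end up as a reactant): +26.0 kcal/mol
eq. 3 as written (C2H5OH already on the product side): -66.4 kcal/mol
eq. 4 reversed (CH3CHO must end up as a reactant): +39.7 kcal/mol
ΔH°rxn = (2)·(-26.4) + (-1)·(-26.0) + (1)·(-66.4) + (-1)·(-39.7) = -53.5 kcal/mol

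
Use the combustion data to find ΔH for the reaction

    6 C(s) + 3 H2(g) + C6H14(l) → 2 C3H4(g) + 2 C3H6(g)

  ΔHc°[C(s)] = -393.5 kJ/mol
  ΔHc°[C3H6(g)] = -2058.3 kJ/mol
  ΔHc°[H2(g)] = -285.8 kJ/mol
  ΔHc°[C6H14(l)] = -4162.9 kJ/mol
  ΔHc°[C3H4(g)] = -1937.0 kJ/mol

ΔH = 609.3 kJ/mol

Using ΔH = Σ nΔHc°(reactants) − Σ nΔHc°(products):
= [6·(-393.5) + 3·(-285.8) + 1·(-4162.9)] − [2·(-1937.0) + 2·(-2058.3)]
= 609.3 kJ/mol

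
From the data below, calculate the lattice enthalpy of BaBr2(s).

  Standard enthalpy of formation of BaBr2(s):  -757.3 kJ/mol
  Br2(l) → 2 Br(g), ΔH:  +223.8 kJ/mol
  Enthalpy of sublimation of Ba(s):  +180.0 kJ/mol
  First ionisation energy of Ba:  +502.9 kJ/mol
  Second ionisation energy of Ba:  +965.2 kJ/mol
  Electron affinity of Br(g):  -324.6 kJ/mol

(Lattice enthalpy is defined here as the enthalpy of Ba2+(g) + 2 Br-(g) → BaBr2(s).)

ΔHf° = 1·ΔHsub + 1·(ΣIE) + 1·D(Br2) + 2·EA + U
-757.3 = 1·(+180.0) + 1·(+1468.1) + 1·(+223.8) + 2·(-324.6) + U
U = -757.3 − (+1222.7) = -1980.0 kJ/mol

U = -1980.0 kJ/mol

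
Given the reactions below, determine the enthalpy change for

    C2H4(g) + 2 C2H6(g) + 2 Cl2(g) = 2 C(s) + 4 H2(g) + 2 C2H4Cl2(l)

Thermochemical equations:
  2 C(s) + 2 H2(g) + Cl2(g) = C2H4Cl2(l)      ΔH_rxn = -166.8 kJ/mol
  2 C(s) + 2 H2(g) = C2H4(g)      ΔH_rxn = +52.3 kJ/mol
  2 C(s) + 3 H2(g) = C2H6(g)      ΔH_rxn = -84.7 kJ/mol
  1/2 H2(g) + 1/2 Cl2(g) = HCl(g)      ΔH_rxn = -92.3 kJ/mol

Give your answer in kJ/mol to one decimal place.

equation 1 × 2: (2)·(-166.8) = -333.6 kJ/mol
equation 2 reversed: -52.3 kJ/mol
equation 3 reversed and × 2: (-2)·(-84.7) = +169.4 kJ/mol
equation 4: not needed.
Combining the equations, ΔH_rxn = (2)·(-166.8) + (-1)·(+52.3) + (-2)·(-84.7) = -216.5 kJ/mol

ΔH_rxn = -216.5 kJ/mol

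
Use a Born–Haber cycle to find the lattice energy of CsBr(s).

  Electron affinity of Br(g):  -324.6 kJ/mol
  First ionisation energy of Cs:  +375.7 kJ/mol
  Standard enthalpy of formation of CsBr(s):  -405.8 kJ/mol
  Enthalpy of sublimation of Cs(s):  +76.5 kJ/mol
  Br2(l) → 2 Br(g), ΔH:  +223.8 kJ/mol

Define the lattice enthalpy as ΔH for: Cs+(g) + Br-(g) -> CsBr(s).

U = -645.3 kJ/mol

ΔHf° = 1·ΔHsub + 1·(ΣIE) + 1/2·D(Br2) + 1·EA + U
-405.8 = 1·(+76.5) + 1·(+375.7) + 1/2·(+223.8) + 1·(-324.6) + U
U = -405.8 − (+239.5) = -645.3 kJ/mol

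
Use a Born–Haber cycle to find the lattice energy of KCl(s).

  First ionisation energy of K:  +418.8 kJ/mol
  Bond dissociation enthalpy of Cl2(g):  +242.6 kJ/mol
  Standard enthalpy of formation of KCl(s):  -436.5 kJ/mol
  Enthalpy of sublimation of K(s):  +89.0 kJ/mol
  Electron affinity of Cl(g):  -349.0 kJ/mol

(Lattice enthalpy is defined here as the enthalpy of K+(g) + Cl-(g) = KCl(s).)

U = -716.6 kJ/mol

ΔHf° = 1·ΔHsub + 1·(ΣIE) + 1/2·D(Cl2) + 1·EA + U
-436.5 = 1·(+89.0) + 1·(+418.8) + 1/2·(+242.6) + 1·(-349.0) + U
U = -436.5 − (+280.1) = -716.6 kJ/mol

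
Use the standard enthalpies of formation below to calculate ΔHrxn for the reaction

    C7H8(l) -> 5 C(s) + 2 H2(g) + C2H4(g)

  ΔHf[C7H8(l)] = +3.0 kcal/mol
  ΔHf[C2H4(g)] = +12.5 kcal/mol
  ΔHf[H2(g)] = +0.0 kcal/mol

Products: 5·(+0.0) + 2·(+0.0) + 1·(+12.5) = +12.5
Reactants: 1·(+3.0) = +3.0
ΔHrxn = (+12.5) − (+3.0) = 9.5 kcal/mol

ΔHrxn = 9.5 kcal/mol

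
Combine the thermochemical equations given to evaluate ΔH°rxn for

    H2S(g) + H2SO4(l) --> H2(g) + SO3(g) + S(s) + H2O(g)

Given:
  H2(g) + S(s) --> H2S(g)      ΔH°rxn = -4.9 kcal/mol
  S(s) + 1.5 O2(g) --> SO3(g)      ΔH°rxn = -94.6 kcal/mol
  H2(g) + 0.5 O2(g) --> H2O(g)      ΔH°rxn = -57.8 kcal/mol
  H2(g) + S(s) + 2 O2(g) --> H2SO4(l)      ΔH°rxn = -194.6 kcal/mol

ΔH°rxn = 47.1 kcal/mol

equation 1 reversed: +4.9 kcal/mol
equation 2 as written: -94.6 kcal/mol
equation 3 as written: -57.8 kcal/mol
equation 4 reversed: +194.6 kcal/mol
ΔH°rxn = (-1)·(-4.9) + (1)·(-94.6) + (1)·(-57.8) + (-1)·(-194.6) = 47.1 kcal/mol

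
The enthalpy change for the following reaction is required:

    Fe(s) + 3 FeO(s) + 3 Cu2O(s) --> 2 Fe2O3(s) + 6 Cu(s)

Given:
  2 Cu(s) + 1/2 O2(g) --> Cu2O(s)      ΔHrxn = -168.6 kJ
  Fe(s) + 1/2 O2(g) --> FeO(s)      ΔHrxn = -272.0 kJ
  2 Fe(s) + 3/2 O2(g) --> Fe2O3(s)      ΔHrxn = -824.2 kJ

ΔHrxn = -326.6 kJ

equation 1 reversed and × 3: (-3)·(-168.6) = +505.8 kJ
equation 2 reversed and × 3: (-3)·(-272.0) = +816.0 kJ
equation 3 × 2: (2)·(-824.2) = -1648.4 kJ
By Hess's law, ΔHrxn = (-3)·(-168.6) + (-3)·(-272.0) + (2)·(-824.2) = -326.6 kJ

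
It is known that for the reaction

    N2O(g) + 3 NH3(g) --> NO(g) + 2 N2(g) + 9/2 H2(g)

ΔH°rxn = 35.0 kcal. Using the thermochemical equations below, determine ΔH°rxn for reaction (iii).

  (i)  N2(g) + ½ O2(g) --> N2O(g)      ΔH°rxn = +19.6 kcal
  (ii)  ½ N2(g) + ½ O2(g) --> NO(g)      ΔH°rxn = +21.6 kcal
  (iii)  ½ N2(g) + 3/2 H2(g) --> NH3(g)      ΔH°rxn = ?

(i) reversed: -19.6 kcal
(ii) as written: +21.6 kcal
(iii) reversed and × 3: contributes −3·x
+35.0 = (-19.6) + (+21.6) − 3·x
x = (+35.0 − (+2.0)) / (-3) = -11.0 kcal

ΔH°rxn = -11.0 kcal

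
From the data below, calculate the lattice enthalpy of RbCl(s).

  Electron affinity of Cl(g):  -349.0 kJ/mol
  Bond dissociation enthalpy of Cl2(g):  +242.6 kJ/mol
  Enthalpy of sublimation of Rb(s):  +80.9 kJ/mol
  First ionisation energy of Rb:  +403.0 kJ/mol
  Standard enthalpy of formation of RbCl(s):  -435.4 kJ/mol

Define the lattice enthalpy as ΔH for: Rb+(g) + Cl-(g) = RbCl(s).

ΔHf° = 1·ΔHsub + 1·(ΣIE) + 1/2·D(Cl2) + 1·EA + U
-435.4 = 1·(+80.9) + 1·(+403.0) + 1/2·(+242.6) + 1·(-349.0) + U
U = -435.4 − (+256.2) = -691.6 kJ/mol

U = -691.6 kJ/mol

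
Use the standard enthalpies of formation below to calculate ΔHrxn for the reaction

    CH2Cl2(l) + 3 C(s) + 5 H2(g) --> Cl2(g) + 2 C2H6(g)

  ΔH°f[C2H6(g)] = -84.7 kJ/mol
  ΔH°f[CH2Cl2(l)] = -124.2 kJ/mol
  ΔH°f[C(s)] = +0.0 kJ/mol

ΔH°rxn = Σ nΔHf°(products) − Σ nΔHf°(reactants).
Products: 1·(+0.0) + 2·(-84.7) = -169.4
Reactants: 1·(-124.2) + 3·(+0.0) + 5·(+0.0) = -124.2
ΔHrxn = (-169.4) − (-124.2) = -45.2 kJ/mol

ΔHrxn = -45.2 kJ/mol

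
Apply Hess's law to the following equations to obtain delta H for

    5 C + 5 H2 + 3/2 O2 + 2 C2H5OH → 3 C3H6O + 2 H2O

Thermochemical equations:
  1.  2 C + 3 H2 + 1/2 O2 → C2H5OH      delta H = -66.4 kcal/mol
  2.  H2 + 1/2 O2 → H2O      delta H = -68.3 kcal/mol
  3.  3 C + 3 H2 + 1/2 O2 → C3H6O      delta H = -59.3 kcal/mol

eq. 1 reversed and × 2 (reverse to put C2H5OH on the reactant side; scale by 2 for the 2 C2H5OH): (-2)·(-66.4) = +132.8 kcal/mol
eq. 2 × 2 (scale by 2 for the 2 H2O): (2)·(-68.3) = -136.6 kcal/mol
eq. 3 × 3 (scale by 3 for the 3 C3H6O): (3)·(-59.3) = -177.9 kcal/mol
delta H = (-2)·(-66.4) + (2)·(-68.3) + (3)·(-59.3) = -181.7 kcal/mol

delta H = -181.7 kcal/mol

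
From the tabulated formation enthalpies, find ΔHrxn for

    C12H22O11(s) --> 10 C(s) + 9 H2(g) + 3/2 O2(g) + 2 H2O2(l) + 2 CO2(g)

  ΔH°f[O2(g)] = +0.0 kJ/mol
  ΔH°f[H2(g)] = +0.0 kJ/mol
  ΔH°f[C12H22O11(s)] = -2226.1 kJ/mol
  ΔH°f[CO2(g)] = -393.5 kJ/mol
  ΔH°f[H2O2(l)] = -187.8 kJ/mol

ΔH°rxn = Σ nΔHf°(products) − Σ nΔHf°(reactants).
Products: 10·(+0.0) + 9·(+0.0) + 3/2·(+0.0) + 2·(-187.8) + 2·(-393.5) = -1162.6
Reactants: 1·(-2226.1) = -2226.1
ΔHrxn = (-1162.6) − (-2226.1) = 1063.5 kJ/mol

ΔHrxn = 1063.5 kJ/mol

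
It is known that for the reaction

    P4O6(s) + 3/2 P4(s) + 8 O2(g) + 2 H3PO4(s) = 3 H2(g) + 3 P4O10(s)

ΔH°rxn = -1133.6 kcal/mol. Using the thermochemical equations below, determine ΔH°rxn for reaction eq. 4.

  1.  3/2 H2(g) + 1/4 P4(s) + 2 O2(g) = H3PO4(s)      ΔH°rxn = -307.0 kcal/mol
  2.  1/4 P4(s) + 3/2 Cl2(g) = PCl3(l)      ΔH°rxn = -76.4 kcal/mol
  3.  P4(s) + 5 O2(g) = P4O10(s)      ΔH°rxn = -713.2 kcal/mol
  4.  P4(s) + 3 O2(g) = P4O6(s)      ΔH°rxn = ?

ΔH°rxn = -392.0 kcal/mol

eq. 1 reversed and × 2 (H3PO4(s) must end up as a reactant; ×2 to match 2 H3PO4(s) in the target): (-2)·(-307.0) = +614.0 kcal/mol
eq. 2: not needed (Cl2(g) appears nowhere else).
eq. 3 × 3 (scale by 3 for the 3 P4O10(s)): (3)·(-713.2) = -2139.6 kcal/mol
eq. 4 reversed (P4O6(s) must end up as a reactant): contributes −x
-1133.6 = (+614.0) + (-2139.6) − x
x = (-1133.6 − (-1525.6)) / (-1) = -392.0 kcal/mol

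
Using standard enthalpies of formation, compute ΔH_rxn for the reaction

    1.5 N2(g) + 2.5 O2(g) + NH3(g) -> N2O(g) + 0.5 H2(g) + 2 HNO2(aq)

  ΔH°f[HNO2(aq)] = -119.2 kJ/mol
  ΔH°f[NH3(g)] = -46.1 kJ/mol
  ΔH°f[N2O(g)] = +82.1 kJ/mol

ΔH_rxn = -110.2 kJ/mol

ΔH°rxn = Σ nΔHf°(products) − Σ nΔHf°(reactants).
Products: 1·(+82.1) + 1/2·(+0.0) + 2·(-119.2) = -156.3
Reactants: 3/2·(+0.0) + 5/2·(+0.0) + 1·(-46.1) = -46.1
ΔH_rxn = (-156.3) − (-46.1) = -110.2 kJ/mol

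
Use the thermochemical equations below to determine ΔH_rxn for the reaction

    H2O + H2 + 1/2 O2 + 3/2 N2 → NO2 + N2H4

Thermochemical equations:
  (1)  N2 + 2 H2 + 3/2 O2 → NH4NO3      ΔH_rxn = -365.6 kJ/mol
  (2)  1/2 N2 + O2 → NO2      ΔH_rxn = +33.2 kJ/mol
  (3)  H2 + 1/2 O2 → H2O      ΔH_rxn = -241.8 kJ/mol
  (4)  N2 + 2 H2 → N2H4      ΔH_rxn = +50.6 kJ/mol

(1): not needed.
(2) as written: +33.2 kJ/mol
(3) reversed: +241.8 kJ/mol
(4) as written: +50.6 kJ/mol
ΔH_rxn = (1)·(+33.2) + (-1)·(-241.8) + (1)·(+50.6) = 325.6 kJ/mol

ΔH_rxn = 325.6 kJ/mol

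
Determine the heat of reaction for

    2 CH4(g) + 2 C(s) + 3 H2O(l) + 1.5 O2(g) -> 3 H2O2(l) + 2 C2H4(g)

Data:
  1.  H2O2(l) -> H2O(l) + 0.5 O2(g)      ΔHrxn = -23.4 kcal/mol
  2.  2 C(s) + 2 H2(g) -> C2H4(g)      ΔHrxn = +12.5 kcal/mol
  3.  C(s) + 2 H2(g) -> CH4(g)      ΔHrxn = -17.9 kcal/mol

ΔHrxn = 131.0 kcal/mol

eq. 1 reversed and × 3 (reverse to put H2O2(l) on the product side; scale by 3 for the 3 H2O2(l)): (-3)·(-23.4) = +70.2 kcal/mol
eq. 2 × 2 (×2 to match 2 C2H4(g) in the target): (2)·(+12.5) = +25.0 kcal/mol
eq. 3 reversed and × 2 (reverse to put CH4(g) on the reactant side; scale by 2 for the 2 CH4(g)): (-2)·(-17.9) = +35.8 kcal/mol
Since enthalpy is a state function, ΔHrxn = (-3)·(-23.4) + (2)·(+12.5) + (-2)·(-17.9) = 131.0 kcal/mol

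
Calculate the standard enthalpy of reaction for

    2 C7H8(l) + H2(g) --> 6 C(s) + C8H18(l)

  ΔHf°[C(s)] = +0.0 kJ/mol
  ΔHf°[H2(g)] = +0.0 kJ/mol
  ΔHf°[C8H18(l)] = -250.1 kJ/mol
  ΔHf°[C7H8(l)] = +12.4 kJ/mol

Products: 6·(+0.0) + 1·(-250.1) = -250.1
Reactants: 2·(+12.4) + 1·(+0.0) = +24.8
ΔH° = (-250.1) − (+24.8) = -274.9 kJ/mol

ΔH° = -274.9 kJ/mol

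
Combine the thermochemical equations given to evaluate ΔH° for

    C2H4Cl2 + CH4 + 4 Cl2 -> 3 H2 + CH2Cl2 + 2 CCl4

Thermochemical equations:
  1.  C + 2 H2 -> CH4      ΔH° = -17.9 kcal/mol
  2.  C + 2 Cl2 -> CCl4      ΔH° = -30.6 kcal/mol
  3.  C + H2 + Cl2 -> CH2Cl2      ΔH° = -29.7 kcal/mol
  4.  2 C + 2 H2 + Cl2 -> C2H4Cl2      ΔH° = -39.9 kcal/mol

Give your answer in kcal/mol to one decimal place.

eq. 1 reversed (reverse to put CH4 on the reactant side): +17.9 kcal/mol
eq. 2 × 2 (scale by 2 for the 2 CCl4): (2)·(-30.6) = -61.2 kcal/mol
eq. 3 as written (CH2Cl2 already on the product side): -29.7 kcal/mol
eq. 4 reversed (reverse to put C2H4Cl2 on the reactant side): +39.9 kcal/mol
ΔH° = (-1)·(-17.9) + (2)·(-30.6) + (1)·(-29.7) + (-1)·(-39.9) = -33.1 kcal/mol

ΔH° = -33.1 kcal/mol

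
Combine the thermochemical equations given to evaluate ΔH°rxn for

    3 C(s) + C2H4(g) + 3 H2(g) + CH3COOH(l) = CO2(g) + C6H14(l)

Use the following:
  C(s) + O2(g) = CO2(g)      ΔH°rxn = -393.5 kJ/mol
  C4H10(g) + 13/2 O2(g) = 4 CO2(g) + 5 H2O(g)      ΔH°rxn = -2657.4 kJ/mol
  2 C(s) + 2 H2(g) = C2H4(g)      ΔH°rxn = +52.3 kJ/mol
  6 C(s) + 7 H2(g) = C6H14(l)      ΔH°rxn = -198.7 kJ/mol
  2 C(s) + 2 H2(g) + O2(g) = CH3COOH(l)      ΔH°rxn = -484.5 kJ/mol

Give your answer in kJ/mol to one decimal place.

ΔH°rxn = -160.0 kJ/mol

equation 1 as written: -393.5 kJ/mol
equation 2: not needed.
equation 3 reversed: -52.3 kJ/mol
equation 4 as written: -198.7 kJ/mol
equation 5 reversed: +484.5 kJ/mol
ΔH°rxn = (-393.5) + (-52.3) + (-198.7) + (+484.5) = -160.0 kJ/mol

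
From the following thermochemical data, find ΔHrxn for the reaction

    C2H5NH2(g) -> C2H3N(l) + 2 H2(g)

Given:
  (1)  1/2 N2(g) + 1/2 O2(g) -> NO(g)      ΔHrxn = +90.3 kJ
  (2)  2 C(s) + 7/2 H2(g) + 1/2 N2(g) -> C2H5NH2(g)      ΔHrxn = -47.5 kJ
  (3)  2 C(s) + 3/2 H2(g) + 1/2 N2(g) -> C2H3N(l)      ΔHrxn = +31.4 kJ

(1): not needed.
(2) reversed: +47.5 kJ
(3) as written: +31.4 kJ
ΔHrxn = (+47.5) + (+31.4) = 78.9 kJ

ΔHrxn = 78.9 kJ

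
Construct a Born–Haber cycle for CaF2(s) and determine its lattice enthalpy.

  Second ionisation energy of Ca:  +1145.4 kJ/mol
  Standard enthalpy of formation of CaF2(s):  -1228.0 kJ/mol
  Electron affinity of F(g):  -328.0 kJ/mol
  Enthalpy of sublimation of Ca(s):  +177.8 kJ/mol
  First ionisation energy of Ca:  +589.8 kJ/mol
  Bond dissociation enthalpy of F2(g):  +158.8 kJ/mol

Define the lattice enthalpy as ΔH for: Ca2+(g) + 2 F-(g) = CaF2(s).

ΔHf° = 1·ΔHsub + 1·(ΣIE) + 1·D(F2) + 2·EA + U
-1228.0 = 1·(+177.8) + 1·(+1735.2) + 1·(+158.8) + 2·(-328.0) + U
U = -1228.0 − (+1415.8) = -2643.8 kJ/mol

U = -2643.8 kJ/mol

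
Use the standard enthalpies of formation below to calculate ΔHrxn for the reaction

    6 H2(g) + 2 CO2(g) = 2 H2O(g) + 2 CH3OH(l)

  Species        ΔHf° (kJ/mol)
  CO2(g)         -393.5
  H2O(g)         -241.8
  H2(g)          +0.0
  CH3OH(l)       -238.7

Products: 2·(-241.8) + 2·(-238.7) = -961.0
Reactants: 6·(+0.0) + 2·(-393.5) = -787.0
ΔHrxn = (-961.0) − (-787.0) = -174.0 kJ/mol

ΔHrxn = -174.0 kJ/mol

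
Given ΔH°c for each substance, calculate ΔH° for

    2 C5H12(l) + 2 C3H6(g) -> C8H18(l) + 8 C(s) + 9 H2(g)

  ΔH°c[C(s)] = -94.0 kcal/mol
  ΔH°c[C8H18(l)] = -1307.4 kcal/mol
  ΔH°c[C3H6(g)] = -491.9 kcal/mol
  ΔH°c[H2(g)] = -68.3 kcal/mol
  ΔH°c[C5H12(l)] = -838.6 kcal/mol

With combustion enthalpies, reactants minus products:
= [2·(-838.6) + 2·(-491.9)] − [1·(-1307.4) + 8·(-94.0) + 9·(-68.3)]
= 13.1 kcal/mol

ΔH° = 13.1 kcal/mol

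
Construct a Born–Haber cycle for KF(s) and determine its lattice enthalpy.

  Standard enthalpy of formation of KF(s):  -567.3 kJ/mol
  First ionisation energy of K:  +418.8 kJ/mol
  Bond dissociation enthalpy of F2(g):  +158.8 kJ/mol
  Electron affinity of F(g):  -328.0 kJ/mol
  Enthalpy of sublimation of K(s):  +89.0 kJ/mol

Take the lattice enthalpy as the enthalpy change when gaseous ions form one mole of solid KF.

ΔHf° = 1·ΔHsub + 1·(ΣIE) + 1/2·D(F2) + 1·EA + U
-567.3 = 1·(+89.0) + 1·(+418.8) + 1/2·(+158.8) + 1·(-328.0) + U
U = -567.3 − (+259.2) = -826.5 kJ/mol

U = -826.5 kJ/mol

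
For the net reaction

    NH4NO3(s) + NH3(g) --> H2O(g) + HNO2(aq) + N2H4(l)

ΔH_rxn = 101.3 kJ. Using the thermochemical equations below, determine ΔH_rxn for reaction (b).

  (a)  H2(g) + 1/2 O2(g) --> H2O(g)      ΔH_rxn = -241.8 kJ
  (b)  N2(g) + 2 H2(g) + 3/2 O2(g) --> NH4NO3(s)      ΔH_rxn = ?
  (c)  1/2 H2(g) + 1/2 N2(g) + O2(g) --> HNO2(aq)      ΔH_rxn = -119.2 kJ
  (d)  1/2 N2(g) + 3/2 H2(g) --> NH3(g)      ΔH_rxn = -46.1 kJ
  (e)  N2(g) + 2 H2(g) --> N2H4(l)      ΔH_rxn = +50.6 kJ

(a) as written: -241.8 kJ
(b) reversed: contributes −x
(c) as written: -119.2 kJ
(d) reversed: +46.1 kJ
(e) as written: +50.6 kJ
+101.3 = (-241.8) + (-119.2) + (+46.1) + (+50.6) − x
x = (+101.3 − (-264.3)) / (-1) = -365.6 kJ

ΔH_rxn = -365.6 kJ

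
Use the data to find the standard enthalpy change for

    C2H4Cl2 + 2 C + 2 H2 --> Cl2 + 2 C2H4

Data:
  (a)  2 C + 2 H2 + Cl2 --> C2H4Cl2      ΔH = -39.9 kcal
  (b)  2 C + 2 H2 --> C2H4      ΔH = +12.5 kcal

ΔH = 64.9 kcal

(a) reversed: +39.9 kcal
(b) × 2: (2)·(+12.5) = +25.0 kcal
Since enthalpy is a state function, ΔH = (-1)·(-39.9) + (2)·(+12.5) = 64.9 kcal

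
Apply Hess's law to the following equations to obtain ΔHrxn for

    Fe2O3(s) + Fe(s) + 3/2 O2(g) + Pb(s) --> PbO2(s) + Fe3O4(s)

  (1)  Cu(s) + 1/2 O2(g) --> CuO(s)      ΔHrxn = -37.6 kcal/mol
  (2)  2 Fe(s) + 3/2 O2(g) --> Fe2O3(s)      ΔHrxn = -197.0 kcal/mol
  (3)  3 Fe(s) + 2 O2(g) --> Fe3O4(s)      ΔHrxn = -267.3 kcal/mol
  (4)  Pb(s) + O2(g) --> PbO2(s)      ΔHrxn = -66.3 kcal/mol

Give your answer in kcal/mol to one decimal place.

ΔHrxn = -136.6 kcal/mol

(1): not needed (CuO(s) appears nowhere else).
(2) reversed (Fe2O3(s) must end up as a reactant): +197.0 kcal/mol
(3) as written (Fe3O4(s) already on the product side): -267.3 kcal/mol
(4) as written (PbO2(s) already on the product side): -66.3 kcal/mol
ΔHrxn = (-1)·(-197.0) + (1)·(-267.3) + (1)·(-66.3) = -136.6 kcal/mol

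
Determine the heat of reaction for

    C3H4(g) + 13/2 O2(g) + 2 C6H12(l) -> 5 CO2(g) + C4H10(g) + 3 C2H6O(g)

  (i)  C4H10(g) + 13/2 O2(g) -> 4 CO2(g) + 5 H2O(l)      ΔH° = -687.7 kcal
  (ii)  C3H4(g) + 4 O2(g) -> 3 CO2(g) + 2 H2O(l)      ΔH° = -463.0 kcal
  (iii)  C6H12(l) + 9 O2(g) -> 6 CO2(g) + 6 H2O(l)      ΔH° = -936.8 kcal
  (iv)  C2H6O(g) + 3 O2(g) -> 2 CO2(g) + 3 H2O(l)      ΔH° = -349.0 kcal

(i) reversed (reverse to put C4H10(g) on the product side): +687.7 kcal
(ii) as written (C3H4(g) already on the reactant side): -463.0 kcal
(iii) × 2 (scale by 2 for the 2 C6H12(l)): (2)·(-936.8) = -1873.6 kcal
(iv) reversed and × 3 (reverse to put C2H6O(g) on the product side; scale by 3 for the 3 C2H6O(g)): (-3)·(-349.0) = +1047.0 kcal
Since enthalpy is a state function, ΔH° = (+687.7) + (-463.0) + (-1873.6) + (+1047.0) = -601.9 kcal

ΔH° = -601.9 kcal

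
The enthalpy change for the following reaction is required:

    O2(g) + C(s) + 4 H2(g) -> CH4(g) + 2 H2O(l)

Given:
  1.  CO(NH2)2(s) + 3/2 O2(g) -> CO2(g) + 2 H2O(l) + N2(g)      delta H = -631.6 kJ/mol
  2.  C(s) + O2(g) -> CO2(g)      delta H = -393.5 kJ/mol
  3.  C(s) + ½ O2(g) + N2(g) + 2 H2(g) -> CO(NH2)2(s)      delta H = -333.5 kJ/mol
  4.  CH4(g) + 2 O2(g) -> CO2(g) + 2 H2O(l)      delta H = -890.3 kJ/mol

delta H = -646.4 kJ/mol

eq. 1 × 2: (2)·(-631.6) = -1263.2 kJ/mol
eq. 2 reversed: +393.5 kJ/mol
eq. 3 × 2: (2)·(-333.5) = -667.0 kJ/mol
eq. 4 reversed: +890.3 kJ/mol
delta H = (-1263.2) + (+393.5) + (-667.0) + (+890.3) = -646.4 kJ/mol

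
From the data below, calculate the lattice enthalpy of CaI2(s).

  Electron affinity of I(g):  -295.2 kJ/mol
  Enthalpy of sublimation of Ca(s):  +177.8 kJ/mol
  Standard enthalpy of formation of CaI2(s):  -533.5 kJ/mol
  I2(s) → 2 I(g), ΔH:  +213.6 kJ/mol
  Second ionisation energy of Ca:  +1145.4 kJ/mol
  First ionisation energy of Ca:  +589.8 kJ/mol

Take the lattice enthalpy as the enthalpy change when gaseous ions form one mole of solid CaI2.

U = -2069.7 kJ/mol

ΔHf° = 1·ΔHsub + 1·(ΣIE) + 1·D(I2) + 2·EA + U
-533.5 = 1·(+177.8) + 1·(+1735.2) + 1·(+213.6) + 2·(-295.2) + U
U = -533.5 − (+1536.2) = -2069.7 kJ/mol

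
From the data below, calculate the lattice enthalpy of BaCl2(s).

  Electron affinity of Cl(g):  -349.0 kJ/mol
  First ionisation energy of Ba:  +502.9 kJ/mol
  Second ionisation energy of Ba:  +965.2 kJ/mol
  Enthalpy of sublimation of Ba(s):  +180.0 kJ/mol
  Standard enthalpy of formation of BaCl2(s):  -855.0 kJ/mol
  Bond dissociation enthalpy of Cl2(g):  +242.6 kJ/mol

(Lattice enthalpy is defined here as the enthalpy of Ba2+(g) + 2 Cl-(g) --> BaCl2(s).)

U = -2047.7 kJ/mol

ΔHf° = 1·ΔHsub + 1·(ΣIE) + 1·D(Cl2) + 2·EA + U
-855.0 = 1·(+180.0) + 1·(+1468.1) + 1·(+242.6) + 2·(-349.0) + U
U = -855.0 − (+1192.7) = -2047.7 kJ/mol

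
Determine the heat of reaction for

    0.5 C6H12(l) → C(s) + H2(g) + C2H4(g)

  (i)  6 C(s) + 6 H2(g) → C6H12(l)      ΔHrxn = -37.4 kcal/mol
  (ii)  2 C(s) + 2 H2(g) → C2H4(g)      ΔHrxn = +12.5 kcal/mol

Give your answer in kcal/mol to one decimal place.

(i) reversed and × 1/2: (-1/2)·(-37.4) = +18.7 kcal/mol
(ii) as written: +12.5 kcal/mol
ΔHrxn = (+18.7) + (+12.5) = 31.2 kcal/mol

ΔHrxn = 31.2 kcal/mol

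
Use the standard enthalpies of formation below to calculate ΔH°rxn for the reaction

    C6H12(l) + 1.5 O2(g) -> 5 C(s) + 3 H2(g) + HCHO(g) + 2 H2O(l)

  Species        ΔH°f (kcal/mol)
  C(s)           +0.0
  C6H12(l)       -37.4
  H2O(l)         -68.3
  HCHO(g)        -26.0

ΔH°rxn = -125.2 kcal/mol

Products: 5·(+0.0) + 3·(+0.0) + 1·(-26.0) + 2·(-68.3) = -162.6
Reactants: 1·(-37.4) + 3/2·(+0.0) = -37.4
ΔH°rxn = (-162.6) − (-37.4) = -125.2 kcal/mol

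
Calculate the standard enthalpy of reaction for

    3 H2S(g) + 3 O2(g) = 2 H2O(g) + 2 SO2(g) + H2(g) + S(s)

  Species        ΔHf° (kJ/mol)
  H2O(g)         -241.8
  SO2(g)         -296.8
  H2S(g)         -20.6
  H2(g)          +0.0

ΔH_rxn = -1015.4 kJ/mol

Products: 2·(-241.8) + 2·(-296.8) + 1·(+0.0) + 1·(+0.0) = -1077.2
Reactants: 3·(-20.6) + 3·(+0.0) = -61.8
ΔH_rxn = (-1077.2) − (-61.8) = -1015.4 kJ/mol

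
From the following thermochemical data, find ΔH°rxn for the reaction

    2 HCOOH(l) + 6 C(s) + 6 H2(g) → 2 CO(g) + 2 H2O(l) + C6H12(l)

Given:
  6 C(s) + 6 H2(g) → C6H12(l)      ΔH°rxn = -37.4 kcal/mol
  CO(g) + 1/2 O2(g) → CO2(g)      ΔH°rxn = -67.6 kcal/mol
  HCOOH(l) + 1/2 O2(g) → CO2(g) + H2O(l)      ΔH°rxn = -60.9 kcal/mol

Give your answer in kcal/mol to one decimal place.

equation 1 as written: -37.4 kcal/mol
equation 2 reversed and × 2: (-2)·(-67.6) = +135.2 kcal/mol
equation 3 × 2: (2)·(-60.9) = -121.8 kcal/mol
Since enthalpy is a state function, ΔH°rxn = (1)·(-37.4) + (-2)·(-67.6) + (2)·(-60.9) = -24.0 kcal/mol

ΔH°rxn = -24.0 kcal/mol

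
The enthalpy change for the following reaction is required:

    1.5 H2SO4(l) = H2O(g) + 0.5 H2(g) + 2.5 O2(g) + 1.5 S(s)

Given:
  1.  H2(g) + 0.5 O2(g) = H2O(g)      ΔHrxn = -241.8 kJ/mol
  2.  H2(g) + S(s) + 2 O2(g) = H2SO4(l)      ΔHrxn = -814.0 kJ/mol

ΔHrxn = 979.2 kJ/mol

eq. 1 as written: -241.8 kJ/mol
eq. 2 reversed and × 3/2: (-3/2)·(-814.0) = +1221.0 kJ/mol
Since enthalpy is a state function, ΔHrxn = (-241.8) + (+1221.0) = 979.2 kJ/mol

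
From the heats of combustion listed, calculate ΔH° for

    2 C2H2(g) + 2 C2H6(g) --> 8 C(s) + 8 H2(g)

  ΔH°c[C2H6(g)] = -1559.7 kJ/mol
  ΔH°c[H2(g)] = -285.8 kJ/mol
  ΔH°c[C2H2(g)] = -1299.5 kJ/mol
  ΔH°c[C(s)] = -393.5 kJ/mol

ΔH° = -284.0 kJ/mol

With combustion enthalpies, reactants minus products:
= [2·(-1299.5) + 2·(-1559.7)] − [8·(-393.5) + 8·(-285.8)]
= -284.0 kJ/mol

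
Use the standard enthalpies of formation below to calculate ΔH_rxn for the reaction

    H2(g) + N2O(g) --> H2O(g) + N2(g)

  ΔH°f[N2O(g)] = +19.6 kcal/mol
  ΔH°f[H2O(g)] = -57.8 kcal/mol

ΔH°rxn = Σ nΔHf°(products) − Σ nΔHf°(reactants).
Products: 1·(-57.8) + 1·(+0.0) = -57.8
Reactants: 1·(+0.0) + 1·(+19.6) = +19.6
ΔH_rxn = (-57.8) − (+19.6) = -77.4 kcal/mol

ΔH_rxn = -77.4 kcal/mol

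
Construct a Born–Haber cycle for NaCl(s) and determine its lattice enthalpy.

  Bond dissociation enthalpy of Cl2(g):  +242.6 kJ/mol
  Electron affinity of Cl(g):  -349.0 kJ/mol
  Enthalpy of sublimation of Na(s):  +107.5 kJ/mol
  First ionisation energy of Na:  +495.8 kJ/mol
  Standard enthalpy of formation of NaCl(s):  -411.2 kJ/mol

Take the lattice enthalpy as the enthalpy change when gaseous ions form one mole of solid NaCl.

U = -786.8 kJ/mol

ΔHf° = 1·ΔHsub + 1·(ΣIE) + 1/2·D(Cl2) + 1·EA + U
-411.2 = 1·(+107.5) + 1·(+495.8) + 1/2·(+242.6) + 1·(-349.0) + U
U = -411.2 − (+375.6) = -786.8 kJ/mol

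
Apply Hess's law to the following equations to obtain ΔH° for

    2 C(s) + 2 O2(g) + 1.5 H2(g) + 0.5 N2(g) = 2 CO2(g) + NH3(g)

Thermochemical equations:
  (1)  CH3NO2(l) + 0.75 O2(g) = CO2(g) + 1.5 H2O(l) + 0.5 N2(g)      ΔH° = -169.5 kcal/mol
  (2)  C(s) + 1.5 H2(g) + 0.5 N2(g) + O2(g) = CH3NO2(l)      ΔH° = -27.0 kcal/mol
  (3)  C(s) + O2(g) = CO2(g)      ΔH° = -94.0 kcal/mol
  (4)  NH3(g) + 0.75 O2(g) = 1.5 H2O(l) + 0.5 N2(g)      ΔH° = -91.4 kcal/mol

(1) as written: -169.5 kcal/mol
(2) as written (H2(g) already on the reactant side): -27.0 kcal/mol
(3) as written: -94.0 kcal/mol
(4) reversed (reverse to put NH3(g) on the product side): +91.4 kcal/mol
ΔH° = (-169.5) + (-27.0) + (-94.0) + (+91.4) = -199.1 kcal/mol

ΔH° = -199.1 kcal/mol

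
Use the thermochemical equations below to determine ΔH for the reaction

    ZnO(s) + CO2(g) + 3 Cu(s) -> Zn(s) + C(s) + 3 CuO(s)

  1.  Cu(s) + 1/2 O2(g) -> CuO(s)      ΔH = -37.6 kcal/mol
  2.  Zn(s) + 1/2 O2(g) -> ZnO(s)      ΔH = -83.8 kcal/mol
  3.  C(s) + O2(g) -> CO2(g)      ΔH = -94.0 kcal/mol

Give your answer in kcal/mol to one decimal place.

ΔH = 65.0 kcal/mol

eq. 1 × 3 (×3 to match 3 CuO(s) in the target): (3)·(-37.6) = -112.8 kcal/mol
eq. 2 reversed (reverse to put ZnO(s) on the reactant side): +83.8 kcal/mol
eq. 3 reversed (reverse to put CO2(g) on the reactant side): +94.0 kcal/mol
ΔH = (-112.8) + (+83.8) + (+94.0) = 65.0 kcal/mol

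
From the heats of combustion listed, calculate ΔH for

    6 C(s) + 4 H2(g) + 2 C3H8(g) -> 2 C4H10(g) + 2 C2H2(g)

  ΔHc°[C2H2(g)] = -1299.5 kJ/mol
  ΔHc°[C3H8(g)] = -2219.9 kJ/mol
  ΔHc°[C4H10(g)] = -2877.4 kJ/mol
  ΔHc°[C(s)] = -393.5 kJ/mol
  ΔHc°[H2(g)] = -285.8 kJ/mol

ΔH = 409.8 kJ/mol

With combustion enthalpies, reactants minus products:
= [6·(-393.5) + 4·(-285.8) + 2·(-2219.9)] − [2·(-2877.4) + 2·(-1299.5)]
= 409.8 kJ/mol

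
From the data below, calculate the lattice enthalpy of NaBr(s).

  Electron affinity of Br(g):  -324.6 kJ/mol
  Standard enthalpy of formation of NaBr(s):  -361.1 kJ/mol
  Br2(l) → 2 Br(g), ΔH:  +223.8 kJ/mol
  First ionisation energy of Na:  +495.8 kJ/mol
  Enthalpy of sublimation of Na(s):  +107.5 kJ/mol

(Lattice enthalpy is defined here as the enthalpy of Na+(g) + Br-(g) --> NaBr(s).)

U = -751.7 kJ/mol

ΔHf° = 1·ΔHsub + 1·(ΣIE) + 1/2·D(Br2) + 1·EA + U
-361.1 = 1·(+107.5) + 1·(+495.8) + 1/2·(+223.8) + 1·(-324.6) + U
U = -361.1 − (+390.6) = -751.7 kJ/mol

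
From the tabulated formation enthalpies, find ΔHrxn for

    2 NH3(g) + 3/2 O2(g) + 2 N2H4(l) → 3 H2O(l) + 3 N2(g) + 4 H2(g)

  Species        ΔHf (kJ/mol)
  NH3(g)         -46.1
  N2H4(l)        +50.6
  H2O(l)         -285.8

ΔHrxn = -866.4 kJ/mol

ΔH°rxn = Σ nΔHf°(products) − Σ nΔHf°(reactants).
Products: 3·(-285.8) + 3·(+0.0) + 4·(+0.0) = -857.4
Reactants: 2·(-46.1) + 3/2·(+0.0) + 2·(+50.6) = +9.0
ΔHrxn = (-857.4) − (+9.0) = -866.4 kJ/mol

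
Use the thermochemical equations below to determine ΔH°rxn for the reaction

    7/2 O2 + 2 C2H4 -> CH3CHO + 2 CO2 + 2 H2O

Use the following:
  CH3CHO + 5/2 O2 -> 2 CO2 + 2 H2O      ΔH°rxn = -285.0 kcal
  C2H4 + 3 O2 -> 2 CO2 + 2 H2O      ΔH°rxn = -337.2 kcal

ΔH°rxn = -389.4 kcal

equation 1 reversed (CH3CHO must end up as a product): +285.0 kcal
equation 2 × 2 (×2 to match 2 C2H4 in the target): (2)·(-337.2) = -674.4 kcal
ΔH°rxn = (+285.0) + (-674.4) = -389.4 kcal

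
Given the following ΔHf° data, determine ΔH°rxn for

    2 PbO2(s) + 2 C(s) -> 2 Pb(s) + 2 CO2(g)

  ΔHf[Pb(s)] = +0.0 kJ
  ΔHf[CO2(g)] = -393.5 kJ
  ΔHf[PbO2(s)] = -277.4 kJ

Products: 2·(+0.0) + 2·(-393.5) = -787.0
Reactants: 2·(-277.4) + 2·(+0.0) = -554.8
ΔH°rxn = (-787.0) − (-554.8) = -232.2 kJ

ΔH°rxn = -232.2 kJ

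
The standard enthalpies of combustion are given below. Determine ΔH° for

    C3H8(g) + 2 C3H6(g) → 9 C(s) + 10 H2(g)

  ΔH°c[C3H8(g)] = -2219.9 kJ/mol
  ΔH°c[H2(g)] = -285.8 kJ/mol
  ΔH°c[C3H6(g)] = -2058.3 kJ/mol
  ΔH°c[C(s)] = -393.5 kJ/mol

Using ΔH = Σ nΔHc°(reactants) − Σ nΔHc°(products):
= [1·(-2219.9) + 2·(-2058.3)] − [9·(-393.5) + 10·(-285.8)]
= 63.0 kJ/mol

ΔH° = 63.0 kJ/mol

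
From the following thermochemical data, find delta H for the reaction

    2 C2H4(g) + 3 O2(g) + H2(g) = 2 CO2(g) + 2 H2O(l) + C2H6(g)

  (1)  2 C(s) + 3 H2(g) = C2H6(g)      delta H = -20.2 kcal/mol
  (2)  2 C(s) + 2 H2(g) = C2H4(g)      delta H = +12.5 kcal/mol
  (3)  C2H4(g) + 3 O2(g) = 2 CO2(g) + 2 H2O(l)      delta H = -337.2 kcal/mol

delta H = -369.9 kcal/mol

(1) as written (C2H6(g) already on the product side): -20.2 kcal/mol
(2) reversed: -12.5 kcal/mol
(3) as written (CO2(g) already on the product side): -337.2 kcal/mol
delta H = (-20.2) + (-12.5) + (-337.2) = -369.9 kcal/mol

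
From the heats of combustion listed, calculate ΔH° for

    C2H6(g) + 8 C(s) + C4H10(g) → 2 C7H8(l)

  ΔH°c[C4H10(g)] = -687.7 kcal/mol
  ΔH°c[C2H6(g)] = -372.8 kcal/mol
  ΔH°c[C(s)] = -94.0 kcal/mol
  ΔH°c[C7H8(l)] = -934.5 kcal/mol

Using ΔH = Σ nΔHc°(reactants) − Σ nΔHc°(products):
= [1·(-372.8) + 8·(-94.0) + 1·(-687.7)] − [2·(-934.5)]
= 56.5 kcal/mol

ΔH° = 56.5 kcal/mol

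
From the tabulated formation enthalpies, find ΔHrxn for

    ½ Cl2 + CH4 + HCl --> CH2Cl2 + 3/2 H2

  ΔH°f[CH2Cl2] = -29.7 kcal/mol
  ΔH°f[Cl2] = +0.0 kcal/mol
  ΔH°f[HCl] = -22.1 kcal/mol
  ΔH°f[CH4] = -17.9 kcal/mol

ΔHrxn = 10.3 kcal/mol

Products: 1·(-29.7) + 3/2·(+0.0) = -29.7
Reactants: 1/2·(+0.0) + 1·(-17.9) + 1·(-22.1) = -40.0
ΔHrxn = (-29.7) − (-40.0) = 10.3 kcal/mol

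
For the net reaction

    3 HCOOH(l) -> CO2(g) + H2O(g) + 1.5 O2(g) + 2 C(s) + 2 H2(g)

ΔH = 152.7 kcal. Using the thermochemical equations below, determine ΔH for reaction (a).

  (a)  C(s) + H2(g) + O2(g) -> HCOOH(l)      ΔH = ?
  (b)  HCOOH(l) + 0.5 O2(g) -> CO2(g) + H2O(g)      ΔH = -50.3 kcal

ΔH = -101.5 kcal

(a) reversed and × 2 (reverse to put C(s) on the product side; ×2 to match 2 C(s) in the target): contributes −2·x
(b) as written (CO2(g) already on the product side): -50.3 kcal
+152.7 = (-50.3) − 2·x
x = (+152.7 − (-50.3)) / (-2) = -101.5 kcal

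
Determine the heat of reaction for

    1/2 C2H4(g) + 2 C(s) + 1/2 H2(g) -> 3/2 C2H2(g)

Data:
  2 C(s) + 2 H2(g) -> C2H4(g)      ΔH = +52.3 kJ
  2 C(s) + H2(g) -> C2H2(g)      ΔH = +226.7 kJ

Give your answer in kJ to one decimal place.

equation 1 reversed and × 1/2: (-1/2)·(+52.3) = -26.15 kJ
equation 2 × 3/2: (3/2)·(+226.7) = +340.05 kJ
Combining the equations, ΔH = (-1/2)·(+52.3) + (3/2)·(+226.7) = 313.9 kJ

ΔH = 313.9 kJ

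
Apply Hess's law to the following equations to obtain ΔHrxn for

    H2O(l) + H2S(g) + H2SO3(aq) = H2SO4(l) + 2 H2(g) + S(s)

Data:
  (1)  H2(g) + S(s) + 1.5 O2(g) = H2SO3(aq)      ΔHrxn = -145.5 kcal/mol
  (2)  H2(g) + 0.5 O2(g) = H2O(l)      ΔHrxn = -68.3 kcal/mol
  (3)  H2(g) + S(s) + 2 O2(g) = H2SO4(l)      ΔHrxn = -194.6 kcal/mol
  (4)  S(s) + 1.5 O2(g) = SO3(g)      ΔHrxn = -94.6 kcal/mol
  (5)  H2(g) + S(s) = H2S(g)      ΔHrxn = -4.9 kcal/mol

(1) reversed: +145.5 kcal/mol
(2) reversed: +68.3 kcal/mol
(3) as written: -194.6 kcal/mol
(4): not needed.
(5) reversed: +4.9 kcal/mol
By Hess's law, ΔHrxn = (+145.5) + (+68.3) + (-194.6) + (+4.9) = 24.1 kcal/mol

ΔHrxn = 24.1 kcal/mol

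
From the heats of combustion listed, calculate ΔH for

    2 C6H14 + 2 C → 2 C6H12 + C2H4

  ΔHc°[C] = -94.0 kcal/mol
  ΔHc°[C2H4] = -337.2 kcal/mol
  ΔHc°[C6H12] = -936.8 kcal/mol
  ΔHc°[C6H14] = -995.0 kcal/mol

ΔH = 32.8 kcal/mol

Using ΔH = Σ nΔHc°(reactants) − Σ nΔHc°(products):
= [2·(-995.0) + 2·(-94.0)] − [2·(-936.8) + 1·(-337.2)]
= 32.8 kcal/mol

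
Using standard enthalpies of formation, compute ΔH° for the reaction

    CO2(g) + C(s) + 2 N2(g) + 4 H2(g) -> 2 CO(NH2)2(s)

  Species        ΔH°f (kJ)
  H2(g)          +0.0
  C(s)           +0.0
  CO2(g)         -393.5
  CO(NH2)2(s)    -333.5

ΔH° = -273.5 kJ

ΔH°rxn = Σ nΔHf°(products) − Σ nΔHf°(reactants).
Products: 2·(-333.5) = -667.0
Reactants: 1·(-393.5) + 1·(+0.0) + 2·(+0.0) + 4·(+0.0) = -393.5
ΔH° = (-667.0) − (-393.5) = -273.5 kJ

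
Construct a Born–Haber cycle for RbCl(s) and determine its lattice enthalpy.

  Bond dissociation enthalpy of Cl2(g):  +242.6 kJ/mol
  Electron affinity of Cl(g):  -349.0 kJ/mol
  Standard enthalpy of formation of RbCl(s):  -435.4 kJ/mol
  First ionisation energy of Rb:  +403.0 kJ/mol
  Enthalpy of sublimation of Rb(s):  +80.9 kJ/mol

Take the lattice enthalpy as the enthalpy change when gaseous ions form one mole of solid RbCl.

ΔHf° = 1·ΔHsub + 1·(ΣIE) + 1/2·D(Cl2) + 1·EA + U
-435.4 = 1·(+80.9) + 1·(+403.0) + 1/2·(+242.6) + 1·(-349.0) + U
U = -435.4 − (+256.2) = -691.6 kJ/mol

U = -691.6 kJ/mol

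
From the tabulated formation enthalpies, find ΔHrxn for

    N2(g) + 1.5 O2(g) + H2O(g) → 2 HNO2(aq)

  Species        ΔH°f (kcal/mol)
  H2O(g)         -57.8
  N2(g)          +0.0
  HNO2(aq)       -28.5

ΔHrxn = 0.8 kcal/mol

ΔH°rxn = Σ nΔHf°(products) − Σ nΔHf°(reactants).
Products: 2·(-28.5) = -57.0
Reactants: 1·(+0.0) + 3/2·(+0.0) + 1·(-57.8) = -57.8
ΔHrxn = (-57.0) − (-57.8) = 0.8 kcal/mol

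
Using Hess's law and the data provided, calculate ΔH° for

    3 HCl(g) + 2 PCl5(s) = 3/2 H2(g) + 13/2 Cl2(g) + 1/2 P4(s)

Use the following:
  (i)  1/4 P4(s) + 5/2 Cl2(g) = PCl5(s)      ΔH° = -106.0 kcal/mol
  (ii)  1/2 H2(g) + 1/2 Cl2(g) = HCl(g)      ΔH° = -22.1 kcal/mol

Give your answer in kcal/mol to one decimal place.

(i) reversed and × 2 (PCl5(s) must end up as a reactant; scale by 2 for the 2 PCl5(s)): (-2)·(-106.0) = +212.0 kcal/mol
(ii) reversed and × 3 (HCl(g) must end up as a reactant; scale by 3 for the 3 HCl(g)): (-3)·(-22.1) = +66.3 kcal/mol
By Hess's law, ΔH° = (+212.0) + (+66.3) = 278.3 kcal/mol

ΔH° = 278.3 kcal/mol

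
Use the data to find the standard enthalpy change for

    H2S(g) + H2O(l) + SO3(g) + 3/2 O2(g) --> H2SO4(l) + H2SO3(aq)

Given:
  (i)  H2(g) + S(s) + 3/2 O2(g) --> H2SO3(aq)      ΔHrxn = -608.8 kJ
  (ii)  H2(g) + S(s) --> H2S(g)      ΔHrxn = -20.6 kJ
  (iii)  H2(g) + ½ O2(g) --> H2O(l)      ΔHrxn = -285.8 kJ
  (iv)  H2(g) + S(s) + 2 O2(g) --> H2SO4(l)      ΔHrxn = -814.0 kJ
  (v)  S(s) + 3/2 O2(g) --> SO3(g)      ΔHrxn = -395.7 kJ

(i) as written (H2SO3(aq) already on the product side): -608.8 kJ
(ii) reversed (H2S(g) must end up as a reactant): +20.6 kJ
(iii) reversed (H2O(l) must end up as a reactant): +285.8 kJ
(iv) as written (H2SO4(l) already on the product side): -814.0 kJ
(v) reversed (reverse to put SO3(g) on the reactant side): +395.7 kJ
Summing the manipulated equations, ΔHrxn = (-608.8) + (+20.6) + (+285.8) + (-814.0) + (+395.7) = -720.7 kJ

ΔHrxn = -720.7 kJ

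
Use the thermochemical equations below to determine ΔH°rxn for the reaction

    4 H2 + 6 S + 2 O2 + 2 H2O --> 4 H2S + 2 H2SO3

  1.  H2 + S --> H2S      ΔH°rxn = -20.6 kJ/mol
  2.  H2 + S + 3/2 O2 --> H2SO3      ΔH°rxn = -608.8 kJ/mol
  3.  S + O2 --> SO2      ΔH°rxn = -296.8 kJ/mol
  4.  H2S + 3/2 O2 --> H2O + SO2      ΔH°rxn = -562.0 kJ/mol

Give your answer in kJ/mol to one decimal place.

eq. 1 × 2: (2)·(-20.6) = -41.2 kJ/mol
eq. 2 × 2 (scale by 2 for the 2 H2SO3): (2)·(-608.8) = -1217.6 kJ/mol
eq. 3 × 2: (2)·(-296.8) = -593.6 kJ/mol
eq. 4 reversed and × 2 (reverse to put H2O on the reactant side; ×2 to match 2 H2O in the target): (-2)·(-562.0) = +1124.0 kJ/mol
Since enthalpy is a state function, ΔH°rxn = (2)·(-20.6) + (2)·(-608.8) + (2)·(-296.8) + (-2)·(-562.0) = -728.4 kJ/mol

ΔH°rxn = -728.4 kJ/mol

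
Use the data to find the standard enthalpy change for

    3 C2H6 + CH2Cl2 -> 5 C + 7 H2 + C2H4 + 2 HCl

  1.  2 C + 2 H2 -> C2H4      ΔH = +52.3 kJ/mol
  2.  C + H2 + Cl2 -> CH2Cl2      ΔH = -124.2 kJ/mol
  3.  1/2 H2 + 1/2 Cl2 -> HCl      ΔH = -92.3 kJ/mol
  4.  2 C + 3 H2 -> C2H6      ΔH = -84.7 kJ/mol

eq. 1 as written: +52.3 kJ/mol
eq. 2 reversed: +124.2 kJ/mol
eq. 3 × 2: (2)·(-92.3) = -184.6 kJ/mol
eq. 4 reversed and × 3: (-3)·(-84.7) = +254.1 kJ/mol
Combining the equations, ΔH = (1)·(+52.3) + (-1)·(-124.2) + (2)·(-92.3) + (-3)·(-84.7) = 246.0 kJ/mol

ΔH = 246.0 kJ/mol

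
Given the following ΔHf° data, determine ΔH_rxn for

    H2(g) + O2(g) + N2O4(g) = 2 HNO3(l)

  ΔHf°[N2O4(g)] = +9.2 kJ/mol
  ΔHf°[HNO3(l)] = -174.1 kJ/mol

ΔH°rxn = Σ nΔHf°(products) − Σ nΔHf°(reactants).
Products: 2·(-174.1) = -348.2
Reactants: 1·(+0.0) + 1·(+0.0) + 1·(+9.2) = +9.2
ΔH_rxn = (-348.2) − (+9.2) = -357.4 kJ/mol

ΔH_rxn = -357.4 kJ/mol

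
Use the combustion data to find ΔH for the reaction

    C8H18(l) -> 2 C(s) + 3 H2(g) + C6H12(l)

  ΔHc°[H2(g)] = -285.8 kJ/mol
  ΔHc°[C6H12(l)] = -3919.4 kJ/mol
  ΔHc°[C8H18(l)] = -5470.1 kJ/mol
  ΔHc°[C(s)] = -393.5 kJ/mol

Using ΔH = Σ nΔHc°(reactants) − Σ nΔHc°(products):
= [1·(-5470.1)] − [2·(-393.5) + 3·(-285.8) + 1·(-3919.4)]
= 93.7 kJ/mol

ΔH = 93.7 kJ/mol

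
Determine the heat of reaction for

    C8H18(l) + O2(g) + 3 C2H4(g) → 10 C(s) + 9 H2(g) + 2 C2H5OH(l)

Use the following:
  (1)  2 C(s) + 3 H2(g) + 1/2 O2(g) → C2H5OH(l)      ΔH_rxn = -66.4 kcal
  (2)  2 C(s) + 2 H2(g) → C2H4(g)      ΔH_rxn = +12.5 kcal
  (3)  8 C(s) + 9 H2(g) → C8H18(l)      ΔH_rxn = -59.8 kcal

ΔH_rxn = -110.5 kcal

(1) × 2 (scale by 2 for the 2 C2H5OH(l)): (2)·(-66.4) = -132.8 kcal
(2) reversed and × 3 (reverse to put C2H4(g) on the reactant side; scale by 3 for the 3 C2H4(g)): (-3)·(+12.5) = -37.5 kcal
(3) reversed (reverse to put C8H18(l) on the reactant side): +59.8 kcal
By Hess's law, ΔH_rxn = (-132.8) + (-37.5) + (+59.8) = -110.5 kcal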